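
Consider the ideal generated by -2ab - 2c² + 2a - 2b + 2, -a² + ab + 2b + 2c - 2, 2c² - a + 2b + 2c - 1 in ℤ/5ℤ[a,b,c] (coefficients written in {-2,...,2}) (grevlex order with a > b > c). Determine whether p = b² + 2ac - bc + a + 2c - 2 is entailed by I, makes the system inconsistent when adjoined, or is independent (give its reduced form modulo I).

First compute the reduced Gröbner basis of I by Buchberger's algorithm.
f_1 = -2ab - 2c² + 2a - 2b + 2, LT = ab.
f_2 = -a² + ab + 2b + 2c - 2, LT = a².
f_3 = 2c² - a + 2b + 2c - 1, LT = c².

S(f_1,f_2): lcm = a²b. S = ab² + ac² - a² + ab + 2b² + 2bc - a - 2b.
  reduce S modulo (f_1, f_2, f_3):
  remainder 2b² - ac - 2bc + 2a - c + 1 ≠ 0; add h_4 = 2b² - ac - 2bc + 2a - c + 1 to the basis.

The other S-polynomials (S(f_1,f_3), S(f_2,f_3), S(f_1,h_4), S(f_2,h_4), S(f_3,h_4)) all reduce to 0 modulo the current basis, so we have a Gröbner basis.
Inter-reduce: drop elements whose leading term is divisible by another's, tail-reduce, and make monic.
Reduced Gröbner basis: {a² + 2a - 2b + 2c - 1, ab + 2a - c + 2, b² + 2ac - bc + a + 2c - 2, c² + 2a + b + c + 2}.
Label its elements g_1 = a² + 2a - 2b + 2c - 1, g_2 = ab + 2a - c + 2, g_3 = b² + 2ac - bc + a + 2c - 2, g_4 = c² + 2a + b + c + 2.

Reduce p = b² + 2ac - bc + a + 2c - 2 modulo G:
  leading term b²: subtract (1)·g_3 from b² + 2ac - bc + a + 2c - 2 → 0
  normal form = 0.
Since the normal form is 0, p ∈ I.

b² + 2ac - bc + a + 2c - 2 lies in I (it reduces to 0).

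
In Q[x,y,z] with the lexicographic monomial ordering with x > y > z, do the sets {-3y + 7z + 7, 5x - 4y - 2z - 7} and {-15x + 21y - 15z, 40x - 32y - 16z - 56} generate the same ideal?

Yes, the ideals are equal.

Two ideals are equal iff their reduced Gröbner bases coincide (the reduced basis is unique for a fixed ordering).
Buchberger on the first generating set:
f_1 = -3y + 7z + 7, LT = y.
f_2 = 5x - 4y - 2z - 7, LT = x.

The S-polynomials (S(f_1,f_2)) all reduce to 0 modulo the current basis, so we have a Gröbner basis.
Inter-reduce: drop elements whose leading term is divisible by another's, tail-reduce, and make monic.
Reduced Gröbner basis: {x - \tfrac{34}{15}z - \tfrac{49}{15}, y - \tfrac{7}{3}z - \tfrac{7}{3}}.

Buchberger on the second generating set:
h_1 = -15x + 21y - 15z, LT = x.
h_2 = 40x - 32y - 16z - 56, LT = x.

S(h_1,h_2): lcm = x. S = -\tfrac{3}{5}y + \tfrac{7}{5}z + \tfrac{7}{5}.
  leading term y: no divisor's leading term divides it; move -\tfrac{3}{5}y to the remainder.
  leading term z: no divisor's leading term divides it; move \tfrac{7}{5}z to the remainder.
  leading term 1: no divisor's leading term divides it; move \tfrac{7}{5} to the remainder.
  remainder -\tfrac{3}{5}y + \tfrac{7}{5}z + \tfrac{7}{5} ≠ 0; add k_3 = -\tfrac{3}{5}y + \tfrac{7}{5}z + \tfrac{7}{5} to the basis.

The other S-polynomials (S(h_1,k_3), S(h_2,k_3)) all reduce to 0 modulo the current basis, so we have a Gröbner basis.
Inter-reduce: drop elements whose leading term is divisible by another's, tail-reduce, and make monic.
Reduced Gröbner basis: {x - \tfrac{34}{15}z - \tfrac{49}{15}, y - \tfrac{7}{3}z - \tfrac{7}{3}}.

These coincide, so the ideals are equal.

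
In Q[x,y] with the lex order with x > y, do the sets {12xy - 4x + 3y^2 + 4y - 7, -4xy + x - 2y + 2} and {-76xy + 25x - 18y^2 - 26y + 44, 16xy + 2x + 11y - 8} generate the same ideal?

Equality of ideals is decidable: compute both reduced Gröbner bases (unique for the ordering) and check whether they agree.
Buchberger on the first generating set:
f_1 = 12xy - 4x + 3y^2 + 4y - 7, LT = xy.
f_2 = -4xy + x - 2y + 2, LT = xy.

S(f_1,f_2): lcm = xy. S = -1/12x + 1/4y^2 - 1/6y - 1/12.
  leading term x: no divisor's leading term divides it; move -1/12x to the remainder.
  leading term y^2: no divisor's leading term divides it; move 1/4y^2 to the remainder.
  leading term y: no divisor's leading term divides it; move -1/6y to the remainder.
  leading term 1: no divisor's leading term divides it; move -1/12 to the remainder.
  remainder -1/12x + 1/4y^2 - 1/6y - 1/12 ≠ 0; add g_3 = -1/12x + 1/4y^2 - 1/6y - 1/12 to the basis.

S(f_1,g_3): lcm = xy. S = -1/3x + 3y^3 - 7/4y^2 - 2/3y - 7/12.
  leading term x: subtract (4)·g_3 from -1/3x + 3y^3 - 7/4y^2 - 2/3y - 7/12 → 3y^3 - 11/4y^2 - 1/4
  leading term y^3: no divisor's leading term divides it; move 3y^3 to the remainder.
  leading term y^2: no divisor's leading term divides it; move -11/4y^2 to the remainder.
  leading term 1: no divisor's leading term divides it; move -1/4 to the remainder.
  remainder 3y^3 - 11/4y^2 - 1/4 ≠ 0; add g_4 = 3y^3 - 11/4y^2 - 1/4 to the basis.

S(f_2,g_3): lcm = xy. S = -1/4x + 3y^3 - 2y^2 - 1/2y - 1/2.
  leading term x: subtract (3)·g_3 from -1/4x + 3y^3 - 2y^2 - 1/2y - 1/2 → 3y^3 - 11/4y^2 - 1/4
  leading term y^3: subtract (1)·g_4 from 3y^3 - 11/4y^2 - 1/4 → 0
  remainder 0.

S(f_1,g_4): lcm = xy^3. S = 7/12xy^2 + 1/12x + 1/4y^4 + 1/3y^3 - 7/12y^2.
  leading term xy^2: subtract (7/144y)·f_1 from 7/12xy^2 + 1/12x + 1/4y^4 + 1/3y^3 - 7/12y^2 → 7/36xy + 1/12x + 1/4y^4 + 3/16y^3 - 7/9y^2 + 49/144y
  leading term xy: subtract (7/432)·f_1 from 7/36xy + 1/12x + 1/4y^4 + 3/16y^3 - 7/9y^2 + 49/144y → 4/27x + 1/4y^4 + 3/16y^3 - 119/144y^2 + 119/432y + 49/432
  leading term x: subtract (-16/9)·g_3 from 4/27x + 1/4y^4 + 3/16y^3 - 119/144y^2 + 119/432y + 49/432 → 1/4y^4 + 3/16y^3 - 55/144y^2 - 1/48y - 5/144
  leading term y^4: subtract (1/12y)·g_4 from 1/4y^4 + 3/16y^3 - 55/144y^2 - 1/48y - 5/144 → 5/12y^3 - 55/144y^2 - 5/144
  leading term y^3: subtract (5/36)·g_4 from 5/12y^3 - 55/144y^2 - 5/144 → 0
  remainder 0.

S(f_2,g_4): lcm = xy^3. S = 2/3xy^2 + 1/12x + 1/2y^3 - 1/2y^2.
  leading term xy^2: subtract (1/18y)·f_1 from 2/3xy^2 + 1/12x + 1/2y^3 - 1/2y^2 → 2/9xy + 1/12x + 1/3y^3 - 13/18y^2 + 7/18y
  leading term xy: subtract (1/54)·f_1 from 2/9xy + 1/12x + 1/3y^3 - 13/18y^2 + 7/18y → 17/108x + 1/3y^3 - 7/9y^2 + 17/54y + 7/54
  leading term x: subtract (-17/9)·g_3 from 17/108x + 1/3y^3 - 7/9y^2 + 17/54y + 7/54 → 1/3y^3 - 11/36y^2 - 1/36
  leading term y^3: subtract (1/9)·g_4 from 1/3y^3 - 11/36y^2 - 1/36 → 0
  remainder 0.

S(g_3,g_4): leading monomials are coprime, so the S-polynomial reduces to 0 (Buchberger's first criterion).
Every S-polynomial of the final basis reduces to 0, so we have a Gröbner basis.
Inter-reduce: drop elements whose leading term is divisible by another's, tail-reduce, and make monic.
Reduced Gröbner basis: {x - 3y^2 + 2y + 1, y^3 - 11/12y^2 - 1/12}.

Buchberger on the second generating set:
h_1 = -76xy + 25x - 18y^2 - 26y + 44, LT = xy.
h_2 = 16xy + 2x + 11y - 8, LT = xy.

S(h_1,h_2): lcm = xy. S = -69/152x + 9/38y^2 - 105/304y - 3/38.
  leading term x: no divisor's leading term divides it; move -69/152x to the remainder.
  leading term y^2: no divisor's leading term divides it; move 9/38y^2 to the remainder.
  leading term y: no divisor's leading term divides it; move -105/304y to the remainder.
  leading term 1: no divisor's leading term divides it; move -3/38 to the remainder.
  remainder -69/152x + 9/38y^2 - 105/304y - 3/38 ≠ 0; add k_3 = -69/152x + 9/38y^2 - 105/304y - 3/38 to the basis.

S(h_1,k_3): lcm = xy. S = -25/76x + 12/23y^3 - 229/437y^2 + 147/874y - 11/19.
  leading term x: subtract (50/69)·k_3 from -25/76x + 12/23y^3 - 229/437y^2 + 147/874y - 11/19 → 12/23y^3 - 16/23y^2 + 77/184y - 12/23
  leading term y^3: no divisor's leading term divides it; move 12/23y^3 to the remainder.
  leading term y^2: no divisor's leading term divides it; move -16/23y^2 to the remainder.
  leading term y: no divisor's leading term divides it; move 77/184y to the remainder.
  leading term 1: no divisor's leading term divides it; move -12/23 to the remainder.
  remainder 12/23y^3 - 16/23y^2 + 77/184y - 12/23 ≠ 0; add k_4 = 12/23y^3 - 16/23y^2 + 77/184y - 12/23 to the basis.

S(h_2,k_3): lcm = xy. S = 1/8x + 12/23y^3 - 35/46y^2 + 189/368y - 1/2.
  leading term x: subtract (-19/69)·k_3 from 1/8x + 12/23y^3 - 35/46y^2 + 189/368y - 1/2 → 12/23y^3 - 16/23y^2 + 77/184y - 12/23
  leading term y^3: subtract (1)·k_4 from 12/23y^3 - 16/23y^2 + 77/184y - 12/23 → 0
  remainder 0.

S(h_1,k_4): lcm = xy^3. S = 229/228xy^2 - 77/96xy + x + 9/38y^4 + 13/38y^3 - 11/19y^2.
  leading term xy^2: subtract (-229/17328y)·h_1 from 229/228xy^2 - 77/96xy + x + 9/38y^4 + 13/38y^3 - 11/19y^2 → -5449/11552xy + x + 9/38y^4 + 301/2888y^3 - 7993/8664y^2 + 2519/4332y
  leading term xy: subtract (5449/877952)·h_1 from -5449/11552xy + x + 9/38y^4 + 301/2888y^3 - 7993/8664y^2 + 2519/4332y → 741727/877952x + 9/38y^4 + 301/2888y^3 - 1067813/1316928y^2 + 978287/1316928y - 59939/219488
  leading term x: subtract (-32249/17328)·k_3 from 741727/877952x + 9/38y^4 + 301/2888y^3 - 1067813/1316928y^2 + 978287/1316928y - 59939/219488 → 9/38y^4 + 301/2888y^3 - 25649/69312y^2 + 27737/277248y - 1213/2888
  leading term y^4: subtract (69/152y)·k_4 from 9/38y^4 + 301/2888y^3 - 25649/69312y^2 + 27737/277248y - 1213/2888 → 1213/2888y^3 - 1213/2166y^2 + 93401/277248y - 1213/2888
  leading term y^3: subtract (27899/34656)·k_4 from 1213/2888y^3 - 1213/2166y^2 + 93401/277248y - 1213/2888 → 0
  remainder 0.

S(h_2,k_4): lcm = xy^3. S = 35/24xy^2 - 77/96xy + x + 11/16y^3 - 1/2y^2.
  leading term xy^2: subtract (-35/1824y)·h_1 from 35/24xy^2 - 77/96xy + x + 11/16y^3 - 1/2y^2 → -49/152xy + x + 13/38y^3 - 911/912y^2 + 385/456y
  leading term xy: subtract (49/11552)·h_1 from -49/152xy + x + 13/38y^3 - 911/912y^2 + 385/456y → 10327/11552x + 13/38y^3 - 7993/8664y^2 + 16541/17328y - 539/2888
  leading term x: subtract (-449/228)·k_3 from 10327/11552x + 13/38y^3 - 7993/8664y^2 + 16541/17328y - 539/2888 → 13/38y^3 - 26/57y^2 + 1001/3648y - 13/38
  leading term y^3: subtract (299/456)·k_4 from 13/38y^3 - 26/57y^2 + 1001/3648y - 13/38 → 0
  remainder 0.

S(k_3,k_4): leading monomials are coprime, so the S-polynomial reduces to 0 (Buchberger's first criterion).
Every S-polynomial of the final basis reduces to 0, so we have a Gröbner basis.
Inter-reduce: drop elements whose leading term is divisible by another's, tail-reduce, and make monic.
Reduced Gröbner basis: {x - 12/23y^2 + 35/46y + 4/23, y^3 - 4/3y^2 + 77/96y - 1}.

Since the reduced bases disagree, the two ideals are not the same.

No, the ideals differ.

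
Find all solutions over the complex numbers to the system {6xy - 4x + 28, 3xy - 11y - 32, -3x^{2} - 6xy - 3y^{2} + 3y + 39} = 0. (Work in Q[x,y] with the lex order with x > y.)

Compute a lex Gröbner basis by Buchberger's algorithm.
f_1 = 6xy - 4x + 28, LT = xy.
f_2 = 3xy - 11y - 32, LT = xy.
f_3 = -3x^{2} - 6xy - 3y^{2} + 3y + 39, LT = x^{2}.

S(f_1,f_2): lcm = xy. S = -\tfrac{2}{3}x + \tfrac{11}{3}y + \tfrac{46}{3}.
  leading term x: no divisor's leading term divides it; move -\tfrac{2}{3}x to the remainder.
  leading term y: no divisor's leading term divides it; move \tfrac{11}{3}y to the remainder.
  leading term 1: no divisor's leading term divides it; move \tfrac{46}{3} to the remainder.
  remainder -\tfrac{2}{3}x + \tfrac{11}{3}y + \tfrac{46}{3} ≠ 0; add h_4 = -\tfrac{2}{3}x + \tfrac{11}{3}y + \tfrac{46}{3} to the basis.

S(f_1,f_3): lcm = x^{2}y. S = -\tfrac{2}{3}x^{2} - 2xy^{2} + \tfrac{14}{3}x - y^{3} + y^{2} + 13y.
  leading term x^{2}: subtract (\tfrac{2}{9})·f_3 from -\tfrac{2}{3}x^{2} - 2xy^{2} + \tfrac{14}{3}x - y^{3} + y^{2} + 13y → -2xy^{2} + \tfrac{4}{3}xy + \tfrac{14}{3}x - y^{3} + \tfrac{5}{3}y^{2} + \tfrac{37}{3}y - \tfrac{26}{3}
  leading term xy^{2}: subtract (-\tfrac{1}{3}y)·f_1 from -2xy^{2} + \tfrac{4}{3}xy + \tfrac{14}{3}x - y^{3} + \tfrac{5}{3}y^{2} + \tfrac{37}{3}y - \tfrac{26}{3} → \tfrac{14}{3}x - y^{3} + \tfrac{5}{3}y^{2} + \tfrac{65}{3}y - \tfrac{26}{3}
  leading term x: subtract (-7)·h_4 from \tfrac{14}{3}x - y^{3} + \tfrac{5}{3}y^{2} + \tfrac{65}{3}y - \tfrac{26}{3} → -y^{3} + \tfrac{5}{3}y^{2} + \tfrac{142}{3}y + \tfrac{296}{3}
  leading term y^{3}: no divisor's leading term divides it; move -y^{3} to the remainder.
  leading term y^{2}: no divisor's leading term divides it; move \tfrac{5}{3}y^{2} to the remainder.
  leading term y: no divisor's leading term divides it; move \tfrac{142}{3}y to the remainder.
  leading term 1: no divisor's leading term divides it; move \tfrac{296}{3} to the remainder.
  remainder -y^{3} + \tfrac{5}{3}y^{2} + \tfrac{142}{3}y + \tfrac{296}{3} ≠ 0; add h_5 = -y^{3} + \tfrac{5}{3}y^{2} + \tfrac{142}{3}y + \tfrac{296}{3} to the basis.

S(f_2,f_3): lcm = x^{2}y. S = -2xy^{2} - \tfrac{11}{3}xy - \tfrac{32}{3}x - y^{3} + y^{2} + 13y.
  leading term xy^{2}: subtract (-\tfrac{1}{3}y)·f_1 from -2xy^{2} - \tfrac{11}{3}xy - \tfrac{32}{3}x - y^{3} + y^{2} + 13y → -5xy - \tfrac{32}{3}x - y^{3} + y^{2} + \tfrac{67}{3}y
  leading term xy: subtract (-\tfrac{5}{6})·f_1 from -5xy - \tfrac{32}{3}x - y^{3} + y^{2} + \tfrac{67}{3}y → -14x - y^{3} + y^{2} + \tfrac{67}{3}y + \tfrac{70}{3}
  leading term x: subtract (21)·h_4 from -14x - y^{3} + y^{2} + \tfrac{67}{3}y + \tfrac{70}{3} → -y^{3} + y^{2} - \tfrac{164}{3}y - \tfrac{896}{3}
  leading term y^{3}: subtract (1)·h_5 from -y^{3} + y^{2} - \tfrac{164}{3}y - \tfrac{896}{3} → -\tfrac{2}{3}y^{2} - 102y - \tfrac{1192}{3}
  leading term y^{2}: no divisor's leading term divides it; move -\tfrac{2}{3}y^{2} to the remainder.
  leading term y: no divisor's leading term divides it; move -102y to the remainder.
  leading term 1: no divisor's leading term divides it; move -\tfrac{1192}{3} to the remainder.
  remainder -\tfrac{2}{3}y^{2} - 102y - \tfrac{1192}{3} ≠ 0; add h_6 = -\tfrac{2}{3}y^{2} - 102y - \tfrac{1192}{3} to the basis.

S(f_1,h_4): lcm = xy. S = -\tfrac{2}{3}x + \tfrac{11}{2}y^{2} + 23y + \tfrac{14}{3}.
  leading term x: subtract (1)·h_4 from -\tfrac{2}{3}x + \tfrac{11}{2}y^{2} + 23y + \tfrac{14}{3} → \tfrac{11}{2}y^{2} + \tfrac{58}{3}y - \tfrac{32}{3}
  leading term y^{2}: subtract (-\tfrac{33}{4})·h_6 from \tfrac{11}{2}y^{2} + \tfrac{58}{3}y - \tfrac{32}{3} → -\tfrac{4933}{6}y - \tfrac{9866}{3}
  leading term y: no divisor's leading term divides it; move -\tfrac{4933}{6}y to the remainder.
  leading term 1: no divisor's leading term divides it; move -\tfrac{9866}{3} to the remainder.
  remainder -\tfrac{4933}{6}y - \tfrac{9866}{3} ≠ 0; add h_7 = -\tfrac{4933}{6}y - \tfrac{9866}{3} to the basis.

The other S-polynomials (S(f_2,h_4), S(f_3,h_4), S(f_1,h_5), S(f_2,h_5), S(f_3,h_5), S(h_4,h_5), S(f_1,h_6), S(f_2,h_6), S(f_3,h_6), S(h_4,h_6), S(h_5,h_6), S(f_1,h_7), S(f_2,h_7), S(f_3,h_7), S(h_4,h_7), S(h_5,h_7), S(h_6,h_7)) all reduce to 0 modulo the current basis, so we have a Gröbner basis.
Inter-reduce: drop elements whose leading term is divisible by another's, tail-reduce, and make monic.
Reduced Gröbner basis: {x - 1, y + 4}.

The lex basis is triangular: the last element involves only y. Solving y + 4 = 0 gives y ∈ {-4}; substituting each value into the earlier elements determines the remaining variables.
  y = -4: the earlier basis element becomes x - 1 = 0, giving x = 1 — point (1, -4).
Substituting each solution back into the original system confirms all equations vanish.

{(1, -4)}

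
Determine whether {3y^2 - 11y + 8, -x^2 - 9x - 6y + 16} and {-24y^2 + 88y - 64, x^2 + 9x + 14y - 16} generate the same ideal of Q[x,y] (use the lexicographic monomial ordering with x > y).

No, the ideals differ.

Since reduced Gröbner bases are canonical representatives of ideals under a given ordering, it suffices to compute and compare them.
Buchberger on the first generating set:
f_1 = 3y^2 - 11y + 8, LT = y^2.
f_2 = -x^2 - 9x - 6y + 16, LT = x^2.

The S-polynomials (S(f_1,f_2)) all reduce to 0 modulo the current basis, so we have a Gröbner basis.
Inter-reduce: drop elements whose leading term is divisible by another's, tail-reduce, and make monic.
Reduced Gröbner basis: {x^2 + 9x + 6y - 16, y^2 - 11/3y + 8/3}.

Buchberger on the second generating set:
h_1 = -24y^2 + 88y - 64, LT = y^2.
h_2 = x^2 + 9x + 14y - 16, LT = x^2.

The S-polynomials (S(h_1,h_2)) all reduce to 0 modulo the current basis, so we have a Gröbner basis.
Inter-reduce: drop elements whose leading term is divisible by another's, tail-reduce, and make monic.
Reduced Gröbner basis: {x^2 + 9x + 14y - 16, y^2 - 11/3y + 8/3}.

Since the reduced bases disagree, the two ideals are not the same.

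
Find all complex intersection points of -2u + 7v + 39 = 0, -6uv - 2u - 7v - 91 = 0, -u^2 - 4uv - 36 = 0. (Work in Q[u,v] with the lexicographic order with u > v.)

Compute a lex Gröbner basis by Buchberger's algorithm.
f_1 = -2u + 7v + 39, LT = u.
f_2 = -6uv - 2u - 7v - 91, LT = uv.
f_3 = -u^2 - 4uv - 36, LT = u^2.

S(f_1,f_2): lcm = uv. S = -1/3u - 7/2v^2 - 62/3v - 91/6.
  leading term u: subtract (1/6)·f_1 from -1/3u - 7/2v^2 - 62/3v - 91/6 → -7/2v^2 - 131/6v - 65/3
  leading term v^2: no divisor's leading term divides it; move -7/2v^2 to the remainder.
  leading term v: no divisor's leading term divides it; move -131/6v to the remainder.
  leading term 1: no divisor's leading term divides it; move -65/3 to the remainder.
  remainder -7/2v^2 - 131/6v - 65/3 ≠ 0; add h_4 = -7/2v^2 - 131/6v - 65/3 to the basis.

S(f_1,f_3): lcm = u^2. S = -15/2uv - 39/2u - 36.
  leading term uv: subtract (15/4v)·f_1 from -15/2uv - 39/2u - 36 → -39/2u - 105/4v^2 - 585/4v - 36
  leading term u: subtract (39/4)·f_1 from -39/2u - 105/4v^2 - 585/4v - 36 → -105/4v^2 - 429/2v - 1665/4
  leading term v^2: subtract (15/2)·h_4 from -105/4v^2 - 429/2v - 1665/4 → -203/4v - 1015/4
  leading term v: no divisor's leading term divides it; move -203/4v to the remainder.
  leading term 1: no divisor's leading term divides it; move -1015/4 to the remainder.
  remainder -203/4v - 1015/4 ≠ 0; add h_5 = -203/4v - 1015/4 to the basis.

The other S-polynomials (S(f_2,f_3), S(f_1,h_4), S(f_2,h_4), S(f_3,h_4), S(f_1,h_5), S(f_2,h_5), S(f_3,h_5), S(h_4,h_5)) all reduce to 0 modulo the current basis, so we have a Gröbner basis.
Inter-reduce: drop elements whose leading term is divisible by another's, tail-reduce, and make monic.
Reduced Gröbner basis: {u - 2, v + 5}.

Elimination: the polynomial v + 5 lies in the elimination ideal for v, so v ∈ {-5}. For each such v, the remaining basis elements (now univariate) give the rest of the solution.
  v = -5: the earlier basis element becomes u - 2 = 0, giving u = 2 — point (2, -5).
Each listed point satisfies every original equation (direct substitution).
This is the nonlinear analogue of row-reducing a linear system.

{(2, -5)}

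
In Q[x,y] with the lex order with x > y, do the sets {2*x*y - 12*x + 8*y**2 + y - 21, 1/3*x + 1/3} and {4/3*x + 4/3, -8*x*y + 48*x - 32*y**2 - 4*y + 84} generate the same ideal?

Two ideals are equal iff their reduced Gröbner bases coincide (the reduced basis is unique for a fixed ordering).
Buchberger on the first generating set:
f_1 = 2*x*y - 12*x + 8*y**2 + y - 21, LT = x*y.
f_2 = 1/3*x + 1/3, LT = x.

S(f_1,f_2): lcm = x*y. S = -6*x + 4*y**2 - 1/2*y - 21/2.
  leading term x: subtract (-18)·f_2 from -6*x + 4*y**2 - 1/2*y - 21/2 → 4*y**2 - 1/2*y - 9/2
  leading term y**2: no divisor's leading term divides it; move 4*y**2 to the remainder.
  leading term y: no divisor's leading term divides it; move -1/2*y to the remainder.
  leading term 1: no divisor's leading term divides it; move -9/2 to the remainder.
  remainder 4*y**2 - 1/2*y - 9/2 ≠ 0; add g_3 = 4*y**2 - 1/2*y - 9/2 to the basis.

The other S-polynomials (S(f_1,g_3), S(f_2,g_3)) all reduce to 0 modulo the current basis, so we have a Gröbner basis.
Inter-reduce: drop elements whose leading term is divisible by another's, tail-reduce, and make monic.
Reduced Gröbner basis: {x + 1, y**2 - 1/8*y - 9/8}.

Buchberger on the second generating set:
h_1 = 4/3*x + 4/3, LT = x.
h_2 = -8*x*y + 48*x - 32*y**2 - 4*y + 84, LT = x*y.

S(h_1,h_2): lcm = x*y. S = 6*x - 4*y**2 + 1/2*y + 21/2.
  leading term x: subtract (9/2)·h_1 from 6*x - 4*y**2 + 1/2*y + 21/2 → -4*y**2 + 1/2*y + 9/2
  leading term y**2: no divisor's leading term divides it; move -4*y**2 to the remainder.
  leading term y: no divisor's leading term divides it; move 1/2*y to the remainder.
  leading term 1: no divisor's leading term divides it; move 9/2 to the remainder.
  remainder -4*y**2 + 1/2*y + 9/2 ≠ 0; add k_3 = -4*y**2 + 1/2*y + 9/2 to the basis.

The other S-polynomials (S(h_1,k_3), S(h_2,k_3)) all reduce to 0 modulo the current basis, so we have a Gröbner basis.
Inter-reduce: drop elements whose leading term is divisible by another's, tail-reduce, and make monic.
Reduced Gröbner basis: {x + 1, y**2 - 1/8*y - 9/8}.

Same reduced basis, so the two generating sets span the same ideal.

Yes, the ideals are equal.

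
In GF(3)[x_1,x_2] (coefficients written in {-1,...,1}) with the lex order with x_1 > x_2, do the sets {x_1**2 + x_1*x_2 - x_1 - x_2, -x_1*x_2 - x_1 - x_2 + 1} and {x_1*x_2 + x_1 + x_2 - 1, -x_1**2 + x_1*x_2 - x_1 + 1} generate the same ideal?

No, the ideals differ.

For a fixed monomial order, each ideal has a unique reduced Gröbner basis; comparing bases decides equality.
Buchberger on the first generating set:
f_1 = x_1**2 + x_1*x_2 - x_1 - x_2, LT = x_1**2.
f_2 = -x_1*x_2 - x_1 - x_2 + 1, LT = x_1*x_2.

S(f_1,f_2): lcm = x_1**2*x_2. S = -x_1**2 + x_1*x_2**2 + x_1*x_2 + x_1 - x_2**2.
  reduce S modulo (f_1, f_2):
  remainder -x_1 + x_2**2 - x_2 + 1 ≠ 0; add g_3 = -x_1 + x_2**2 - x_2 + 1 to the basis.

S(f_2,g_3): lcm = x_1*x_2. S = x_1 + x_2**3 - x_2**2 - x_2 - 1.
  reduce S modulo (f_1, f_2, g_3):
  remainder x_2**3 + x_2 ≠ 0; add g_4 = x_2**3 + x_2 to the basis.

The other S-polynomials (S(f_1,g_3), S(f_1,g_4), S(f_2,g_4), S(g_3,g_4)) all reduce to 0 modulo the current basis, so we have a Gröbner basis.
Inter-reduce: drop elements whose leading term is divisible by another's, tail-reduce, and make monic.
Reduced Gröbner basis: {x_1 - x_2**2 + x_2 - 1, x_2**3 + x_2}.

Buchberger on the second generating set:
h_1 = x_1*x_2 + x_1 + x_2 - 1, LT = x_1*x_2.
h_2 = -x_1**2 + x_1*x_2 - x_1 + 1, LT = x_1**2.

S(h_1,h_2): lcm = x_1**2*x_2. S = x_1**2 + x_1*x_2**2 - x_1 + x_2.
  reduce S modulo (h_1, h_2):
  remainder x_1 - x_2**2 - x_2 + 1 ≠ 0; add k_3 = x_1 - x_2**2 - x_2 + 1 to the basis.

S(h_1,k_3): lcm = x_1*x_2. S = x_1 + x_2**3 + x_2**2 - 1.
  reduce S modulo (h_1, h_2, k_3):
  remainder x_2**3 - x_2**2 + x_2 + 1 ≠ 0; add k_4 = x_2**3 - x_2**2 + x_2 + 1 to the basis.

The other S-polynomials (S(h_2,k_3), S(h_1,k_4), S(h_2,k_4), S(k_3,k_4)) all reduce to 0 modulo the current basis, so we have a Gröbner basis.
Inter-reduce: drop elements whose leading term is divisible by another's, tail-reduce, and make monic.
Reduced Gröbner basis: {x_1 - x_2**2 - x_2 + 1, x_2**3 - x_2**2 + x_2 + 1}.

The bases are distinct; the ideals are different.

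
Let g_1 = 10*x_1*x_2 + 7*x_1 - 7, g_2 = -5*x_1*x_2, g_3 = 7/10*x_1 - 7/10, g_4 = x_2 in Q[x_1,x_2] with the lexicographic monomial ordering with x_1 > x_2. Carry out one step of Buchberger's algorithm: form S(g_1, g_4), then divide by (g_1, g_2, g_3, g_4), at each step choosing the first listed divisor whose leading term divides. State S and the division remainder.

S(g_1, g_4) = 7/10*x_1 - 7/10; remainder on division = 0.

lcm(LM(g_1), LM(g_4)) = x_1*x_2.
S = (lcm/LT(g_1))·g_1 − (lcm/LT(g_4))·g_4 = 7/10*x_1 - 7/10.
Reduce S modulo (g_1, g_2, g_3, g_4) in that order:
  leading term x_1: subtract (1)·g_3 from 7/10*x_1 - 7/10 → 0
The remainder is 0, so this S-polynomial contributes no new basis element.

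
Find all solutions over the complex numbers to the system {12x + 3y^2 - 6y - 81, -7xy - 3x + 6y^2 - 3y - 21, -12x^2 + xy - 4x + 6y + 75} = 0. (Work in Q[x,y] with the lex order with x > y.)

Compute a lex Gröbner basis by Buchberger's algorithm.
f_1 = 12x + 3y^2 - 6y - 81, LT = x.
f_2 = -7xy - 3x + 6y^2 - 3y - 21, LT = xy.
f_3 = -12x^2 + xy - 4x + 6y + 75, LT = x^2.

S(f_1,f_2): lcm = xy. S = -3/7x + 1/4y^3 + 5/14y^2 - 201/28y - 3.
  leading term x: subtract (-1/28)·f_1 from -3/7x + 1/4y^3 + 5/14y^2 - 201/28y - 3 → 1/4y^3 + 13/28y^2 - 207/28y - 165/28
  leading term y^3: no divisor's leading term divides it; move 1/4y^3 to the remainder.
  leading term y^2: no divisor's leading term divides it; move 13/28y^2 to the remainder.
  leading term y: no divisor's leading term divides it; move -207/28y to the remainder.
  leading term 1: no divisor's leading term divides it; move -165/28 to the remainder.
  remainder 1/4y^3 + 13/28y^2 - 207/28y - 165/28 ≠ 0; add h_4 = 1/4y^3 + 13/28y^2 - 207/28y - 165/28 to the basis.

S(f_1,f_3): lcm = x^2. S = 1/4xy^2 - 5/12xy - 85/12x + 1/2y + 25/4.
  leading term xy^2: subtract (1/48y^2)·f_1 from 1/4xy^2 - 5/12xy - 85/12x + 1/2y + 25/4 → -5/12xy - 85/12x - 1/16y^4 + 1/8y^3 + 27/16y^2 + 1/2y + 25/4
  leading term xy: subtract (-5/144y)·f_1 from -5/12xy - 85/12x - 1/16y^4 + 1/8y^3 + 27/16y^2 + 1/2y + 25/4 → -85/12x - 1/16y^4 + 11/48y^3 + 71/48y^2 - 37/16y + 25/4
  leading term x: subtract (-85/144)·f_1 from -85/12x - 1/16y^4 + 11/48y^3 + 71/48y^2 - 37/16y + 25/4 → -1/16y^4 + 11/48y^3 + 13/4y^2 - 281/48y - 665/16
  leading term y^4: subtract (-1/4y)·h_4 from -1/16y^4 + 11/48y^3 + 13/4y^2 - 281/48y - 665/16 → 29/84y^3 + 157/112y^2 - 1231/168y - 665/16
  leading term y^3: subtract (29/21)·h_4 from 29/84y^3 + 157/112y^2 - 1231/168y - 665/16 → 1789/2352y^2 + 3389/1176y - 26205/784
  leading term y^2: no divisor's leading term divides it; move 1789/2352y^2 to the remainder.
  leading term y: no divisor's leading term divides it; move 3389/1176y to the remainder.
  leading term 1: no divisor's leading term divides it; move -26205/784 to the remainder.
  remainder 1789/2352y^2 + 3389/1176y - 26205/784 ≠ 0; add h_5 = 1789/2352y^2 + 3389/1176y - 26205/784 to the basis.

S(f_2,f_3): lcm = x^2y. S = 3/7x^2 - 65/84xy^2 + 2/21xy + 3x + 1/2y^2 + 25/4y.
  leading term x^2: subtract (1/28x)·f_1 from 3/7x^2 - 65/84xy^2 + 2/21xy + 3x + 1/2y^2 + 25/4y → -37/42xy^2 + 13/42xy + 165/28x + 1/2y^2 + 25/4y
  leading term xy^2: subtract (-37/504y^2)·f_1 from -37/42xy^2 + 13/42xy + 165/28x + 1/2y^2 + 25/4y → 13/42xy + 165/28x + 37/168y^4 - 37/84y^3 - 305/56y^2 + 25/4y
  leading term xy: subtract (13/504y)·f_1 from 13/42xy + 165/28x + 37/168y^4 - 37/84y^3 - 305/56y^2 + 25/4y → 165/28x + 37/168y^4 - 29/56y^3 - 127/24y^2 + 467/56y
  leading term x: subtract (55/112)·f_1 from 165/28x + 37/168y^4 - 29/56y^3 - 127/24y^2 + 467/56y → 37/168y^4 - 29/56y^3 - 2273/336y^2 + 79/7y + 4455/112
  leading term y^4: subtract (37/42y)·h_4 from 37/168y^4 - 29/56y^3 - 2273/336y^2 + 79/7y + 4455/112 → -545/588y^3 - 593/2352y^2 + 6459/392y + 4455/112
  leading term y^3: subtract (-545/147)·h_4 from -545/588y^3 - 593/2352y^2 + 6459/392y + 4455/112 → 8063/5488y^2 - 29997/2744y + 98395/5488
  leading term y^2: subtract (24189/12523)·h_5 from 8063/5488y^2 - 29997/2744y + 98395/5488 → -413215/25046y + 2066075/25046
  leading term y: no divisor's leading term divides it; move -413215/25046y to the remainder.
  leading term 1: no divisor's leading term divides it; move 2066075/25046 to the remainder.
  remainder -413215/25046y + 2066075/25046 ≠ 0; add h_6 = -413215/25046y + 2066075/25046 to the basis.

The other S-polynomials (S(f_1,h_4), S(f_2,h_4), S(f_3,h_4), S(f_1,h_5), S(f_2,h_5), S(f_3,h_5), S(h_4,h_5), S(f_1,h_6), S(f_2,h_6), S(f_3,h_6), S(h_4,h_6), S(h_5,h_6)) all reduce to 0 modulo the current basis, so we have a Gröbner basis.
Inter-reduce: drop elements whose leading term is divisible by another's, tail-reduce, and make monic.
Reduced Gröbner basis: {x - 3, y - 5}.

A lex Gröbner basis eliminates variables successively. Here y - 5 depends only on y, with roots {5}; lifting each root through the earlier basis elements recovers the full solutions.
  y = 5: the earlier basis element becomes x - 3 = 0, giving x = 3 — point (3, 5).
Check: every point annihilates each of the original generators.

{(3, 5)}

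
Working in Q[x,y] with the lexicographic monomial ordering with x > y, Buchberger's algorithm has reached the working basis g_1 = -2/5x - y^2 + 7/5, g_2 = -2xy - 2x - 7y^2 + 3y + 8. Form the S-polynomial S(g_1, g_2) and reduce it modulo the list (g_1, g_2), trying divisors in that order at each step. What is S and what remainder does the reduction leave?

lcm(LM(g_1), LM(g_2)) = xy.
S = (lcm/LT(g_1))·g_1 − (lcm/LT(g_2))·g_2 = -x + 5/2y^3 - 7/2y^2 - 2y + 4.
Reduce S modulo (g_1, g_2) in that order:
  leading term x: subtract (5/2)·g_1 from -x + 5/2y^3 - 7/2y^2 - 2y + 4 → 5/2y^3 - y^2 - 2y + 1/2
  leading term y^3: no divisor's leading term divides it; move 5/2y^3 to the remainder.
  leading term y^2: no divisor's leading term divides it; move -y^2 to the remainder.
  leading term y: no divisor's leading term divides it; move -2y to the remainder.
  leading term 1: no divisor's leading term divides it; move 1/2 to the remainder.
The remainder 5/2y^3 - y^2 - 2y + 1/2 is nonzero, so it would be added as the next basis element.

S(g_1, g_2) = -x + 5/2y^3 - 7/2y^2 - 2y + 4; remainder on division = 5/2y^3 - y^2 - 2y + 1/2.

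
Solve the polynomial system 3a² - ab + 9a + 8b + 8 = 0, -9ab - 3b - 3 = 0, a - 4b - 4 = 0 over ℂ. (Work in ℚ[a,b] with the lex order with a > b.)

{(0, -1)}

Compute a lex Gröbner basis by Buchberger's algorithm.
f_1 = 3a² - ab + 9a + 8b + 8, LT = a².
f_2 = -9ab - 3b - 3, LT = ab.
f_3 = a - 4b - 4, LT = a.

S(f_1,f_2): lcm = a²b. S = -⅓ab² + 8/3ab - ⅓a + 8/3b² + 8/3b.
  leading term ab²: subtract (1/27b)·f_2 from -⅓ab² + 8/3ab - ⅓a + 8/3b² + 8/3b → 8/3ab - ⅓a + 25/9b² + 25/9b
  leading term ab: subtract (-8/27)·f_2 from 8/3ab - ⅓a + 25/9b² + 25/9b → -⅓a + 25/9b² + 17/9b - 8/9
  leading term a: subtract (-⅓)·f_3 from -⅓a + 25/9b² + 17/9b - 8/9 → 25/9b² + 5/9b - 20/9
  leading term b²: no divisor's leading term divides it; move 25/9b² to the remainder.
  leading term b: no divisor's leading term divides it; move 5/9b to the remainder.
  leading term 1: no divisor's leading term divides it; move -20/9 to the remainder.
  remainder 25/9b² + 5/9b - 20/9 ≠ 0; add h_4 = 25/9b² + 5/9b - 20/9 to the basis.

S(f_1,f_3): lcm = a². S = 11/3ab + 7a + 8/3b + 8/3.
  leading term ab: subtract (-11/27)·f_2 from 11/3ab + 7a + 8/3b + 8/3 → 7a + 13/9b + 13/9
  leading term a: subtract (7)·f_3 from 7a + 13/9b + 13/9 → 265/9b + 265/9
  leading term b: no divisor's leading term divides it; move 265/9b to the remainder.
  leading term 1: no divisor's leading term divides it; move 265/9 to the remainder.
  remainder 265/9b + 265/9 ≠ 0; add h_5 = 265/9b + 265/9 to the basis.

The other S-polynomials (S(f_2,f_3), S(f_1,h_4), S(f_2,h_4), S(f_3,h_4), S(f_1,h_5), S(f_2,h_5), S(f_3,h_5), S(h_4,h_5)) all reduce to 0 modulo the current basis, so we have a Gröbner basis.
Inter-reduce: drop elements whose leading term is divisible by another's, tail-reduce, and make monic.
Reduced Gröbner basis: {a, b + 1}.

Elimination: the polynomial b + 1 lies in the elimination ideal for b, so b ∈ {-1}. For each such b, the remaining basis elements (now univariate) give the rest of the solution.
  b = -1: the earlier basis element becomes a = 0, giving a = 0 — point (0, -1).
Substituting each solution back into the original system confirms all equations vanish.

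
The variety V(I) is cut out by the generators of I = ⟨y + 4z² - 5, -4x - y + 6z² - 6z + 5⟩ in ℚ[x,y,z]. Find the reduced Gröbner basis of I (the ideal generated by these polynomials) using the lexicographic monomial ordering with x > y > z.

Buchberger's algorithm terminates because the ascending chain of leading-term ideals stabilizes.

f_1 = y + 4z² - 5, LT = y.
f_2 = -4x - y + 6z² - 6z + 5, LT = x.

The S-polynomials (S(f_1,f_2)) all reduce to 0 modulo the current basis, so we have a Gröbner basis.

G = {x - 5/2z² + 3/2z, y + 4z² - 5}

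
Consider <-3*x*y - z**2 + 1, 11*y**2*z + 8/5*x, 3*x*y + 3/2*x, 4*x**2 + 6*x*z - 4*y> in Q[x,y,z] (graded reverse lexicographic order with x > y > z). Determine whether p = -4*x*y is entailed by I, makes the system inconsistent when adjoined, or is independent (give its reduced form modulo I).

-4*x*y lies in I (it reduces to 0).

First compute the reduced Gröbner basis of I by Buchberger's algorithm.
f_1 = -3*x*y - z**2 + 1, LT = x*y.
f_2 = 11*y**2*z + 8/5*x, LT = y**2*z.
f_3 = 3*x*y + 3/2*x, LT = x*y.
f_4 = 4*x**2 + 6*x*z - 4*y, LT = x**2.

S(f_1,f_2): lcm = x*y**2*z. S = 1/3*y*z**3 - 8/55*x**2 - 1/3*y*z.
  reduce S modulo (f_1, f_2, f_3, f_4):
  remainder 1/3*y*z**3 + 12/55*x*z - 1/3*y*z - 8/55*y ≠ 0; add h_5 = 1/3*y*z**3 + 12/55*x*z - 1/3*y*z - 8/55*y to the basis.

S(f_1,f_3): lcm = x*y. S = 1/3*z**2 - 1/2*x - 1/3.
  reduce S modulo (f_1, f_2, f_3, f_4, h_5):
  remainder 1/3*z**2 - 1/2*x - 1/3 ≠ 0; add h_6 = 1/3*z**2 - 1/2*x - 1/3 to the basis.

S(f_1,f_4): lcm = x**2*y. S = -3/2*x*y*z + 1/3*x*z**2 + y**2 - 1/3*x.
  reduce S modulo (f_1, f_2, f_3, f_4, h_5, h_6):
  remainder y**2 + 1/2*y ≠ 0; add h_7 = y**2 + 1/2*y to the basis.

S(f_2,f_3): lcm = x*y**2*z. S = -1/2*x*y*z + 8/55*x**2.
  reduce S modulo (f_1, f_2, f_3, f_4, h_5, h_6, h_7):
  remainder 7/220*x*z + 8/55*y ≠ 0; add h_8 = 7/220*x*z + 8/55*y to the basis.

S(f_1,h_5): lcm = x*y*z**3. S = 1/3*z**5 - 36/55*x**2*z + x*y*z - 1/3*z**3 + 24/55*x*y.
  reduce S modulo (f_1, f_2, f_3, f_4, h_5, h_6, h_7, h_8):
  remainder 21/220*y*z - 159/440*x - 27/16*y ≠ 0; add h_9 = 21/220*y*z - 159/440*x - 27/16*y to the basis.

S(f_2,h_6): lcm = y**2*z**2. S = 3/2*x*y**2 + y**2 + 8/55*x*z.
  reduce S modulo (f_1, f_2, f_3, f_4, h_5, h_6, h_7, h_8, h_9):
  remainder 3/8*x - 897/770*y ≠ 0; add h_10 = 3/8*x - 897/770*y to the basis.

S(f_2,h_7): lcm = y**2*z. S = -1/2*y*z + 8/55*x.
  reduce S modulo (f_1, f_2, f_3, f_4, h_5, h_6, h_7, h_8, h_9, h_10):
  remainder -16918497/1185800*y ≠ 0; add h_11 = -16918497/1185800*y to the basis.

The other S-polynomials (S(f_2,f_4), S(f_3,f_4), S(f_2,h_5), S(f_3,h_5), S(f_4,h_5), S(f_1,h_6), S(f_3,h_6), S(f_4,h_6), S(h_5,h_6), S(f_1,h_7), S(f_3,h_7), S(f_4,h_7), S(h_5,h_7), S(h_6,h_7), S(f_1,h_8), S(f_2,h_8), S(f_3,h_8), S(f_4,h_8), S(h_5,h_8), S(h_6,h_8), S(h_7,h_8), S(f_1,h_9), S(f_2,h_9), S(f_3,h_9), S(f_4,h_9), S(h_5,h_9), S(h_6,h_9), S(h_7,h_9), S(h_8,h_9), S(f_1,h_10), S(f_2,h_10), S(f_3,h_10), S(f_4,h_10), S(h_5,h_10), S(h_6,h_10), S(h_7,h_10), S(h_8,h_10), S(h_9,h_10), S(f_1,h_11), S(f_2,h_11), S(f_3,h_11), S(f_4,h_11), S(h_5,h_11), S(h_6,h_11), S(h_7,h_11), S(h_8,h_11), S(h_9,h_11), S(h_10,h_11)) all reduce to 0 modulo the current basis, so we have a Gröbner basis.
Inter-reduce: drop elements whose leading term is divisible by another's, tail-reduce, and make monic.
Reduced Gröbner basis: {z**2 - 1, x, y}.
Label its elements g_1 = z**2 - 1, g_2 = x, g_3 = y.

Reduce p = -4*x*y modulo G:
  leading term x*y: subtract (-4*y)·g_2 from -4*x*y → 0
  normal form = 0.
Since the normal form is 0, p ∈ I.

Ideal membership is decidable via reduction modulo a Gröbner basis.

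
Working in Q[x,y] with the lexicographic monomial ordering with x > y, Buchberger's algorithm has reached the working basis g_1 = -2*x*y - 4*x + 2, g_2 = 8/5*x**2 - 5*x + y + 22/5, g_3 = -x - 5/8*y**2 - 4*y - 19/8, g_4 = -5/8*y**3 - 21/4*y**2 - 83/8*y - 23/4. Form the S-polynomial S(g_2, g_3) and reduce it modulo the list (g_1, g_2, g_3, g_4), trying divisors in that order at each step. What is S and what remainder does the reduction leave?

S(g_2, g_3) = -5/8*x*y**2 - 4*x*y - 11/2*x + 5/8*y + 11/4; remainder on division = 0.

lcm(LM(g_2), LM(g_3)) = x**2.
S = (lcm/LT(g_2))·g_2 − (lcm/LT(g_3))·g_3 = -5/8*x*y**2 - 4*x*y - 11/2*x + 5/8*y + 11/4.
Reduce S modulo (g_1, g_2, g_3, g_4) in that order:
  leading term x*y**2: subtract (5/16*y)·g_1 from -5/8*x*y**2 - 4*x*y - 11/2*x + 5/8*y + 11/4 → -11/4*x*y - 11/2*x + 11/4
  leading term x*y: subtract (11/8)·g_1 from -11/4*x*y - 11/2*x + 11/4 → 0
The remainder is 0, so this S-polynomial contributes no new basis element.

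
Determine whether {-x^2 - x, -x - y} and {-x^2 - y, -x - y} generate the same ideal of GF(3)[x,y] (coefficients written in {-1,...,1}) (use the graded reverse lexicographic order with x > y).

No, the ideals differ.

Two ideals are equal iff their reduced Gröbner bases coincide (the reduced basis is unique for a fixed ordering).
Buchberger on the first generating set:
f_1 = -x^2 - x, LT = x^2.
f_2 = -x - y, LT = x.

S(f_1,f_2): lcm = x^2. S = -xy + x.
  leading term xy: subtract (y)·f_2 from -xy + x → y^2 + x
  leading term y^2: no divisor's leading term divides it; move y^2 to the remainder.
  leading term x: subtract (-1)·f_2 from x → -y
  leading term y: no divisor's leading term divides it; move -y to the remainder.
  remainder y^2 - y ≠ 0; add g_3 = y^2 - y to the basis.

The other S-polynomials (S(f_1,g_3), S(f_2,g_3)) all reduce to 0 modulo the current basis, so we have a Gröbner basis.
Inter-reduce: drop elements whose leading term is divisible by another's, tail-reduce, and make monic.
Reduced Gröbner basis: {y^2 - y, x + y}.

Buchberger on the second generating set:
h_1 = -x^2 - y, LT = x^2.
h_2 = -x - y, LT = x.

S(h_1,h_2): lcm = x^2. S = -xy + y.
  leading term xy: subtract (y)·h_2 from -xy + y → y^2 + y
  leading term y^2: no divisor's leading term divides it; move y^2 to the remainder.
  leading term y: no divisor's leading term divides it; move y to the remainder.
  remainder y^2 + y ≠ 0; add k_3 = y^2 + y to the basis.

The other S-polynomials (S(h_1,k_3), S(h_2,k_3)) all reduce to 0 modulo the current basis, so we have a Gröbner basis.
Inter-reduce: drop elements whose leading term is divisible by another's, tail-reduce, and make monic.
Reduced Gröbner basis: {y^2 + y, x + y}.

Since the reduced bases disagree, the two ideals are not the same.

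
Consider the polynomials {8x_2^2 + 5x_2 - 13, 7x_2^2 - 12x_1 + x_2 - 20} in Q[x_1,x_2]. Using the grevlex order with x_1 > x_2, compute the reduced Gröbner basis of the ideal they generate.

G = {x_2^2 + 5/8x_2 - 13/8, x_1 + 9/32x_2 + 23/32}

The reduced Gröbner basis is the canonical form of the ideal for this ordering.

f_1 = 8x_2^2 + 5x_2 - 13, LT = x_2^2.
f_2 = 7x_2^2 - 12x_1 + x_2 - 20, LT = x_2^2.

S(f_1,f_2): lcm = x_2^2. S = 12/7x_1 + 27/56x_2 + 69/56.
  reduce S modulo (f_1, f_2):
  remainder 12/7x_1 + 27/56x_2 + 69/56 ≠ 0; add g_3 = 12/7x_1 + 27/56x_2 + 69/56 to the basis.

The other S-polynomials (S(f_1,g_3), S(f_2,g_3)) all reduce to 0 modulo the current basis, so we have a Gröbner basis.
Inter-reduce: drop elements whose leading term is divisible by another's, tail-reduce, and make monic.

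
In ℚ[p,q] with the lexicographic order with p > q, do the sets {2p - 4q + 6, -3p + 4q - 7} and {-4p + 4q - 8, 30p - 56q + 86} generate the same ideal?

Yes, the ideals are equal.

Two ideals are equal iff their reduced Gröbner bases coincide (the reduced basis is unique for a fixed ordering).
Buchberger on the first generating set:
f_1 = 2p - 4q + 6, LT = p.
f_2 = -3p + 4q - 7, LT = p.

S(f_1,f_2): lcm = p. S = -⅔q + ⅔.
  leading term q: no divisor's leading term divides it; move -⅔q to the remainder.
  leading term 1: no divisor's leading term divides it; move ⅔ to the remainder.
  remainder -⅔q + ⅔ ≠ 0; add g_3 = -⅔q + ⅔ to the basis.

S(f_1,g_3): leading monomials are coprime, so the S-polynomial reduces to 0 (Buchberger's first criterion).
S(f_2,g_3): leading monomials are coprime, so the S-polynomial reduces to 0 (Buchberger's first criterion).
Every S-polynomial of the final basis reduces to 0, so we have a Gröbner basis.
Inter-reduce: drop elements whose leading term is divisible by another's, tail-reduce, and make monic.
Reduced Gröbner basis: {p + 1, q - 1}.

Buchberger on the second generating set:
h_1 = -4p + 4q - 8, LT = p.
h_2 = 30p - 56q + 86, LT = p.

S(h_1,h_2): lcm = p. S = 13/15q - 13/15.
  leading term q: no divisor's leading term divides it; move 13/15q to the remainder.
  leading term 1: no divisor's leading term divides it; move -13/15 to the remainder.
  remainder 13/15q - 13/15 ≠ 0; add k_3 = 13/15q - 13/15 to the basis.

S(h_1,k_3): leading monomials are coprime, so the S-polynomial reduces to 0 (Buchberger's first criterion).
S(h_2,k_3): leading monomials are coprime, so the S-polynomial reduces to 0 (Buchberger's first criterion).
Every S-polynomial of the final basis reduces to 0, so we have a Gröbner basis.
Inter-reduce: drop elements whose leading term is divisible by another's, tail-reduce, and make monic.
Reduced Gröbner basis: {p + 1, q - 1}.

These coincide, so the ideals are equal.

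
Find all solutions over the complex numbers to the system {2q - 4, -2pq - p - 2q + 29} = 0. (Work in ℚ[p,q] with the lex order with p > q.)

Compute a lex Gröbner basis by Buchberger's algorithm.
f_1 = 2q - 4, LT = q.
f_2 = -2pq - p - 2q + 29, LT = pq.

S(f_1,f_2): lcm = pq. S = -5/2p - q + 29/2.
  leading term p: no divisor's leading term divides it; move -5/2p to the remainder.
  leading term q: subtract (-½)·f_1 from -q + 29/2 → 25/2
  leading term 1: no divisor's leading term divides it; move 25/2 to the remainder.
  remainder -5/2p + 25/2 ≠ 0; add h_3 = -5/2p + 25/2 to the basis.

The other S-polynomials (S(f_1,h_3), S(f_2,h_3)) all reduce to 0 modulo the current basis, so we have a Gröbner basis.
Inter-reduce: drop elements whose leading term is divisible by another's, tail-reduce, and make monic.
Reduced Gröbner basis: {p - 5, q - 2}.

From the last basis element, q - 2 = 0, so q takes values in {2}. Each choice, substituted upward through the basis, yields the corresponding point(s) of the solution set.
  q = 2: the earlier basis element becomes p - 5 = 0, giving p = 5 — point (5, 2).
Check: every point annihilates each of the original generators.

{(5, 2)}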